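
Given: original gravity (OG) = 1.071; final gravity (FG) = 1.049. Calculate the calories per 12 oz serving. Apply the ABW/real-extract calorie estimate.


ABW = (OG−FG)·131.25·0.79/FG;  °P = 259 − 259/SG (for OG→OE and FG→AE);  RE = 0.1808·OE + 0.8192·AE;  Cal = (6.9·ABW + 4·(RE−0.1))·FG·3.55
ABW = (1.071 − 1.049)·131.25·0.79/1.049 = 2.1746
OE = 259 − 259/1.071 = 17.1699 °P
AE = 259 − 259/1.049 = 12.0982 °P
RE = 0.1808·17.1699 + 0.8192·12.0982 = 13.0152 °P
Cal = (6.9·2.1746 + 4·(13.0152−0.1))·1.049·3.55

248.2578 kcal


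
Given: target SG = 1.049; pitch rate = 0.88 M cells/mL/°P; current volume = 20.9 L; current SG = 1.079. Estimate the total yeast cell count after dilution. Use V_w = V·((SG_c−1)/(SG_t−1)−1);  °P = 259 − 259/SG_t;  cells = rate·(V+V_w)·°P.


V_w = 20.9·((1.079−1)/(1.049−1)−1) = 12.7959
V_final = 20.9 + 12.7959 = 33.6959
°P = 259 − 259/1.049 = 12.0982
cells = 0.88·33.6959·12.0982

358.7404 billion cells


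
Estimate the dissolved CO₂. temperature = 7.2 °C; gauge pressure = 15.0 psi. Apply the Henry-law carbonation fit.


vols = (P + 14.695)·(0.01821 + 0.09011·e^(−0.04·T))
vols = (15.0 + 14.695)·(0.01821 + 0.09011·e^(−0.04·7.2))

2.5470 volumes


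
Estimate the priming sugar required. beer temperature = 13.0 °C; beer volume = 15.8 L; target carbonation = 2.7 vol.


residual = 14.695·(0.01821 + 0.09011·e^(−0.04·T));  sugar = (target − residual)·4.0·V
residual = 14.695·(0.01821 + 0.09011·e^(−0.04·13.0)) = 1.0548
sugar = (2.7 − 1.0548)·4.0·15.8

103.9741 g


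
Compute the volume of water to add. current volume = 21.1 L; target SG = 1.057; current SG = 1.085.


V_water = V·((SG_curr − 1)/(SG_target − 1) − 1)
V_water = 21.1·((1.085 − 1)/(1.057 − 1) − 1)

10.3649 L


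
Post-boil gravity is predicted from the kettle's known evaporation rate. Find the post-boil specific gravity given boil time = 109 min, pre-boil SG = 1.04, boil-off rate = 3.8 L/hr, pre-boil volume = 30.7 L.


V_post = V_pre − rate·(t/60);  SG_post = 1 + (SG_pre−1)·V_pre/V_post
V_post = 30.7 − 3.8·(109/60) = 23.7967
SG_post = 1 + (1.04 − 1)·30.7/23.7967

1.0516


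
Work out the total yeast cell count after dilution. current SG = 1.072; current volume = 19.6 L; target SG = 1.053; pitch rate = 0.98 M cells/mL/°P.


V_w = V·((SG_c−1)/(SG_t−1)−1);  °P = 259 − 259/SG_t;  cells = rate·(V+V_w)·°P
V_w = 19.6·((1.072−1)/(1.053−1)−1) = 7.0264
V_final = 19.6 + 7.0264 = 26.6264
°P = 259 − 259/1.053 = 13.0361
cells = 0.98·26.6264·13.0361

340.1622 billion cells


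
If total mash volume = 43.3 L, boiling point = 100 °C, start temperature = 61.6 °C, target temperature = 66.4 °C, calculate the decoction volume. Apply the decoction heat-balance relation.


V_dec = V_total·(T_target − T_start)/(T_boil − T_start)
V_dec = 43.3·(66.4 − 61.6)/(100 − 61.6)

5.4125 L


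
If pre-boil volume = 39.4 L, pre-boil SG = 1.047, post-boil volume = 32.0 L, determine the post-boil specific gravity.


SG_post = 1 + (SG_pre − 1)·V_pre/V_post
pts_pre = (1.047 − 1)·1000 = 47.0000
pts_post = 47.0000·39.4/32.0 = 57.8687
SG_post = 1 + 57.8687/1000

1.0579


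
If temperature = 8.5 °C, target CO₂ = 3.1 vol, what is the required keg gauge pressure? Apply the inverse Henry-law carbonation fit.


psi = vols/(0.01821 + 0.09011·e^(−0.04·T)) − 14.695
psi = 3.1/(0.01821 + 0.09011·e^(−0.04·8.5)) − 14.695

22.9503 psi


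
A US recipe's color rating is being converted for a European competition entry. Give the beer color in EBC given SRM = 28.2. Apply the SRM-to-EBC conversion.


EBC = SRM · 1.97
EBC = 28.2 · 1.97

55.5540 EBC


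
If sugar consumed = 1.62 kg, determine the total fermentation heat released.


Q = m_sugar · 590 kJ/kg
Q = 1.62 · 590

955.8000 kJ


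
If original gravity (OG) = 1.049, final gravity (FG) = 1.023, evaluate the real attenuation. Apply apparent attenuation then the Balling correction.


AA = (OG−FG)/(OG−1)·100;  RA = AA·0.8192
AA = (1.049 − 1.023)/(1.049 − 1)·100 = 53.0612
RA = 53.0612·0.8192

43.4678 %


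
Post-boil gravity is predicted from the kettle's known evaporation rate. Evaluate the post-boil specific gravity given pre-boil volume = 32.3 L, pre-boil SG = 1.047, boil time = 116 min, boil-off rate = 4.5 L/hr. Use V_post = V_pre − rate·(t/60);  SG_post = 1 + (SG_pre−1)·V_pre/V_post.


V_post = 32.3 − 4.5·(116/60) = 23.6000
SG_post = 1 + (1.047 − 1)·32.3/23.6000

1.0643


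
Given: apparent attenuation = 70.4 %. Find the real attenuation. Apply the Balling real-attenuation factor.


RA = AA · 0.8192
RA = 70.4 · 0.8192

57.6717 %


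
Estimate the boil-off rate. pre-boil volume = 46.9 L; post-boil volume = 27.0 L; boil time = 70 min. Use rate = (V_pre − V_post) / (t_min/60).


rate = (46.9 − 27.0) / (70/60)

17.0571 L/hr


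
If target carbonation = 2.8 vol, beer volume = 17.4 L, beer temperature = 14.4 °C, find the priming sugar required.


residual = 14.695·(0.01821 + 0.09011·e^(−0.04·T));  sugar = (target − residual)·4.0·V
residual = 14.695·(0.01821 + 0.09011·e^(−0.04·14.4)) = 1.0120
sugar = (2.8 − 1.0120)·4.0·17.4

124.4472 g


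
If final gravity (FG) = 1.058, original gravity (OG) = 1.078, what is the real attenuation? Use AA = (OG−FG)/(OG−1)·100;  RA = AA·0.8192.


AA = (1.078 − 1.058)/(1.078 − 1)·100 = 25.6410
RA = 25.6410·0.8192

21.0051 %


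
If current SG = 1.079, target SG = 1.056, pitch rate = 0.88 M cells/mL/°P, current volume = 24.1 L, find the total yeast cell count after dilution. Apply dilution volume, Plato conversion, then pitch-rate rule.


V_w = V·((SG_c−1)/(SG_t−1)−1);  °P = 259 − 259/SG_t;  cells = rate·(V+V_w)·°P
V_w = 24.1·((1.079−1)/(1.056−1)−1) = 9.8982
V_final = 24.1 + 9.8982 = 33.9982
°P = 259 − 259/1.056 = 13.7348
cells = 0.88·33.9982·13.7348

410.9251 billion cells


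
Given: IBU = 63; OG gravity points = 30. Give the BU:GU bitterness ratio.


BU:GU = IBU / OG_points
BU:GU = 63 / 30

2.1000


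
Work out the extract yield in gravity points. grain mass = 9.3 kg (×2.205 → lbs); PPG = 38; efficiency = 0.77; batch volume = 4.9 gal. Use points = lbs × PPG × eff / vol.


lbs = 9.3 × 2.205 = 20.5065
points = 20.5065 × 38 × 0.77 / 4.9

122.4531 points


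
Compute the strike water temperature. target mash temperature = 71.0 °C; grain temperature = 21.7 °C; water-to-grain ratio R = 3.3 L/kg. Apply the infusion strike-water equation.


T_strike = (0.41/R)·(T_mash − T_grain) + T_mash
T_strike = (0.41/3.3)·(71.0 − 21.7) + 71.0

77.1252 °C


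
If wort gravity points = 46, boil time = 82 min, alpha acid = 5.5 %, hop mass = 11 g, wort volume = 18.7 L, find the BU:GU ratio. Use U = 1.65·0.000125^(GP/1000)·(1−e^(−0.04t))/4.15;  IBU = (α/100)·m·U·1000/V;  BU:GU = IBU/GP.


U = 1.65·0.000125^(46/1000)·(1−e^(−0.04·82))/4.15 = 0.2531
IBU = (5.5/100)·11·0.2531·1000/18.7 = 8.1875
BU:GU = 8.1875/46

0.1780


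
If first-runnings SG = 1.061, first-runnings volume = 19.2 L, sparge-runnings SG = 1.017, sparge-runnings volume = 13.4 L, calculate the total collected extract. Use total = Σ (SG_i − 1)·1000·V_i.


first = (1.061 − 1)·1000·19.2 = 1171.2000
sparge = (1.017 − 1)·1000·13.4 = 227.8000
total = 1171.2000 + 227.8000

1399.0000 gravity·L


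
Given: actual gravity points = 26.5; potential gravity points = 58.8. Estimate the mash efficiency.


efficiency = actual / potential × 100
efficiency = 26.5 / 58.8 × 100

45.0680 %


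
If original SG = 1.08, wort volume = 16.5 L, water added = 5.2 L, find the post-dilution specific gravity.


SG_new = 1 + (SG_old − 1)·V_old/(V_old + V_water)
pts = (1.08 − 1)·1000·16.5/(16.5 + 5.2) = 60.8295
SG_new = 1 + 60.8295/1000

1.0608


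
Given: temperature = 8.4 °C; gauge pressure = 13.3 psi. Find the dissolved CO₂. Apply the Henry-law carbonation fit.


vols = (P + 14.695)·(0.01821 + 0.09011·e^(−0.04·T))
vols = (13.3 + 14.695)·(0.01821 + 0.09011·e^(−0.04·8.4))

2.3125 volumes


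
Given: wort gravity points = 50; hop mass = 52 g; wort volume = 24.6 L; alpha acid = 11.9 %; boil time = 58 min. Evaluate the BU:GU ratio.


U = 1.65·0.000125^(GP/1000)·(1−e^(−0.04t))/4.15;  IBU = (α/100)·m·U·1000/V;  BU:GU = IBU/GP
U = 1.65·0.000125^(50/1000)·(1−e^(−0.04·58))/4.15 = 0.2287
IBU = (11.9/100)·52·0.2287·1000/24.6 = 57.5402
BU:GU = 57.5402/50

1.1508


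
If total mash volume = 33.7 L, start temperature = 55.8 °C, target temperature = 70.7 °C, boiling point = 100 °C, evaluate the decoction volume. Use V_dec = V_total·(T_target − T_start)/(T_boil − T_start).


V_dec = 33.7·(70.7 − 55.8)/(100 − 55.8)

11.3604 L


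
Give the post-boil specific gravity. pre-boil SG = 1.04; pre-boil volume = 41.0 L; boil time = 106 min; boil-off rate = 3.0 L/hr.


V_post = V_pre − rate·(t/60);  SG_post = 1 + (SG_pre−1)·V_pre/V_post
V_post = 41.0 − 3.0·(106/60) = 35.7000
SG_post = 1 + (1.04 − 1)·41.0/35.7000

1.0459


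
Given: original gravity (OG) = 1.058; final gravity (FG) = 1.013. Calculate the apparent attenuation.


AA = (OG − FG)/(OG − 1) · 100
AA = (1.058 − 1.013)/(1.058 − 1) · 100

77.5862 %


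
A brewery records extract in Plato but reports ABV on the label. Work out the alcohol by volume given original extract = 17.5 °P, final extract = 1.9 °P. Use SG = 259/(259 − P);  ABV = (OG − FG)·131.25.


OG = 259/(259 − 17.5) = 1.0725
FG = 259/(259 − 1.9) = 1.0074
ABV = (1.0725 − 1.0074)·131.25

8.5409 % ABV


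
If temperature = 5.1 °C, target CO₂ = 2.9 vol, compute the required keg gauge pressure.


psi = vols/(0.01821 + 0.09011·e^(−0.04·T)) − 14.695
psi = 2.9/(0.01821 + 0.09011·e^(−0.04·5.1)) − 14.695

16.9329 psi


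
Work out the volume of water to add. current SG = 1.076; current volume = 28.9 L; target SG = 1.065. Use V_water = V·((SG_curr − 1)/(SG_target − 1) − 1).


V_water = 28.9·((1.076 − 1)/(1.065 − 1) − 1)

4.8908 L


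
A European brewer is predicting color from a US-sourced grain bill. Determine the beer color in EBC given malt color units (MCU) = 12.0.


SRM = 1.4922·MCU^0.6859;  EBC = SRM·1.97
SRM = 1.4922·12.0^0.6859 = 8.2042
EBC = 8.2042·1.97

16.1623 EBC


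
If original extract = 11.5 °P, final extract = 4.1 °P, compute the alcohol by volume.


SG = 259/(259 − P);  ABV = (OG − FG)·131.25
OG = 259/(259 − 11.5) = 1.0465
FG = 259/(259 − 4.1) = 1.0161
ABV = (1.0465 − 1.0161)·131.25

3.9874 % ABV


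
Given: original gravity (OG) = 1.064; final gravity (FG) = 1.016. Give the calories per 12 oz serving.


ABW = (OG−FG)·131.25·0.79/FG;  °P = 259 − 259/SG (for OG→OE and FG→AE);  RE = 0.1808·OE + 0.8192·AE;  Cal = (6.9·ABW + 4·(RE−0.1))·FG·3.55
ABW = (1.064 − 1.016)·131.25·0.79/1.016 = 4.8986
OE = 259 − 259/1.064 = 15.5789 °P
AE = 259 − 259/1.016 = 4.0787 °P
RE = 0.1808·15.5789 + 0.8192·4.0787 = 6.1580 °P
Cal = (6.9·4.8986 + 4·(6.1580−0.1))·1.016·3.55

209.3113 kcal


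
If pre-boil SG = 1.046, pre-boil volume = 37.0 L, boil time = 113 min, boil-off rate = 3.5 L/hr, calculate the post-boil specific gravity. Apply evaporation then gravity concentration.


V_post = V_pre − rate·(t/60);  SG_post = 1 + (SG_pre−1)·V_pre/V_post
V_post = 37.0 − 3.5·(113/60) = 30.4083
SG_post = 1 + (1.046 − 1)·37.0/30.4083

1.0560


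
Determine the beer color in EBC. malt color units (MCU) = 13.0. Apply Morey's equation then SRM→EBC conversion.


SRM = 1.4922·MCU^0.6859;  EBC = SRM·1.97
SRM = 1.4922·13.0^0.6859 = 8.6672
EBC = 8.6672·1.97

17.0745 EBC


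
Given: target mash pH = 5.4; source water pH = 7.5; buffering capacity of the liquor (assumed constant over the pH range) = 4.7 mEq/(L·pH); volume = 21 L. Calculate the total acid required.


acid = buffering capacity · (pH_source − pH_target) · V
acid = 4.7 · (7.5 − 5.4) · 21

207.2700 mEq


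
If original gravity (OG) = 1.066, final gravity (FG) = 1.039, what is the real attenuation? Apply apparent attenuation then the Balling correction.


AA = (OG−FG)/(OG−1)·100;  RA = AA·0.8192
AA = (1.066 − 1.039)/(1.066 − 1)·100 = 40.9091
RA = 40.9091·0.8192

33.5127 %


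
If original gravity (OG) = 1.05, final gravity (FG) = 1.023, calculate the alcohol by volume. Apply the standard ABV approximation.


ABV = (OG − FG) · 131.25
ABV = (1.05 − 1.023) · 131.25

3.5438 % ABV


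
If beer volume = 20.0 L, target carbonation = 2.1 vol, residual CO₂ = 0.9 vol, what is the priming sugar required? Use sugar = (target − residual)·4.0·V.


sugar = (2.1 − 0.9)·4.0·20.0

96.0000 g


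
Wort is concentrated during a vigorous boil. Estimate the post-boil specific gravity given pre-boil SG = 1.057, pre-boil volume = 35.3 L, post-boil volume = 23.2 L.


SG_post = 1 + (SG_pre − 1)·V_pre/V_post
pts_pre = (1.057 − 1)·1000 = 57.0000
pts_post = 57.0000·35.3/23.2 = 86.7284
SG_post = 1 + 86.7284/1000

1.0867


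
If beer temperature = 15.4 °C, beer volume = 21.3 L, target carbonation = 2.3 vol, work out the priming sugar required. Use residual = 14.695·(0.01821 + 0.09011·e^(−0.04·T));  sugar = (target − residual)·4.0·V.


residual = 14.695·(0.01821 + 0.09011·e^(−0.04·15.4)) = 0.9828
sugar = (2.3 − 0.9828)·4.0·21.3

112.2272 g


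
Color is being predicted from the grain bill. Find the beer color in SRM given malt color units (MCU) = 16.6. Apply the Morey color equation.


SRM = 1.4922 · MCU^0.6859
SRM = 1.4922 · 16.6^0.6859

10.2494 SRM


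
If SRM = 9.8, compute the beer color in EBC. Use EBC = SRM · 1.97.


EBC = 9.8 · 1.97

19.3060 EBC


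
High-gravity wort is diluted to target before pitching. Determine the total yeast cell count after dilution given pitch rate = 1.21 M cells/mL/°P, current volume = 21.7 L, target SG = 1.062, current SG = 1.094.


V_w = V·((SG_c−1)/(SG_t−1)−1);  °P = 259 − 259/SG_t;  cells = rate·(V+V_w)·°P
V_w = 21.7·((1.094−1)/(1.062−1)−1) = 11.2000
V_final = 21.7 + 11.2000 = 32.9000
°P = 259 − 259/1.062 = 15.1205
cells = 1.21·32.9000·15.1205

601.9331 billion cells


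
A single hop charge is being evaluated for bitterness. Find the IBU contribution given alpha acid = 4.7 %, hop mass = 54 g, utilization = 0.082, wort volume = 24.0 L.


IBU = (α/100)·mass·U·1000 / V
IBU = (4.7/100)·54·0.082·1000 / 24.0

8.6715 IBU


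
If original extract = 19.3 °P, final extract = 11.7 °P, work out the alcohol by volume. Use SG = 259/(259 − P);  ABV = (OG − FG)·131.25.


OG = 259/(259 − 19.3) = 1.0805
FG = 259/(259 − 11.7) = 1.0473
ABV = (1.0805 − 1.0473)·131.25

4.3583 % ABV


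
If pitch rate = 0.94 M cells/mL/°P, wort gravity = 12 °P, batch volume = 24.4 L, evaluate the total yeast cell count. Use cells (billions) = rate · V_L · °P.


cells = 0.94 · 24.4 · 12

275.2320 billion cells


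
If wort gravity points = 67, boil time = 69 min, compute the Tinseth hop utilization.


U = 1.65·0.000125^(GP/1000) · (1 − e^(−0.04·t))/4.15
bigness = 1.65·0.000125^(67/1000) = 0.9036
boil_factor = (1 − e^(−0.04·69))/4.15 = 0.2257
U = 0.9036 · 0.2257

0.2040


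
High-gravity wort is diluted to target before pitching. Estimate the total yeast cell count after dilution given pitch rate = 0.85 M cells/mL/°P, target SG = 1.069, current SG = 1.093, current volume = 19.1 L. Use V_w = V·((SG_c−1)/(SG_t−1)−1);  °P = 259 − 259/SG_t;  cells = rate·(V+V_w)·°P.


V_w = 19.1·((1.093−1)/(1.069−1)−1) = 6.6435
V_final = 19.1 + 6.6435 = 25.7435
°P = 259 − 259/1.069 = 16.7175
cells = 0.85·25.7435·16.7175

365.8115 billion cells


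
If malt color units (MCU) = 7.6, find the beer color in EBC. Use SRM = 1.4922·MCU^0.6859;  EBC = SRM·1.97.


SRM = 1.4922·7.6^0.6859 = 5.9976
EBC = 5.9976·1.97

11.8153 EBC


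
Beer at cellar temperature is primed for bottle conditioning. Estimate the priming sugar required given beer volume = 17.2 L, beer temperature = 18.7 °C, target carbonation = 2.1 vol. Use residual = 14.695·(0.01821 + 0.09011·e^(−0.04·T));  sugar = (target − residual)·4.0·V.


residual = 14.695·(0.01821 + 0.09011·e^(−0.04·18.7)) = 0.8943
sugar = (2.1 − 0.8943)·4.0·17.2

82.9494 g


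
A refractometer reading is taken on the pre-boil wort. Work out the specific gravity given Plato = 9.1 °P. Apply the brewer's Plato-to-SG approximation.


SG = 259/(259 − P)
SG = 259/(259 − 9.1)

1.0364


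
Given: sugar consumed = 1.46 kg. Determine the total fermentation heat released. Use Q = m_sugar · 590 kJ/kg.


Q = 1.46 · 590

861.4000 kJ


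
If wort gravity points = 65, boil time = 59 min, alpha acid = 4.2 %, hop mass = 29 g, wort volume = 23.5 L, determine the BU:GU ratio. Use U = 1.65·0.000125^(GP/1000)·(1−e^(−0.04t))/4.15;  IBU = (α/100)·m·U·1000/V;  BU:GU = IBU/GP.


U = 1.65·0.000125^(65/1000)·(1−e^(−0.04·59))/4.15 = 0.2008
IBU = (4.2/100)·29·0.2008·1000/23.5 = 10.4050
BU:GU = 10.4050/65

0.1601


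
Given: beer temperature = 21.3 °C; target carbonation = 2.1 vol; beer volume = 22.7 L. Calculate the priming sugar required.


residual = 14.695·(0.01821 + 0.09011·e^(−0.04·T));  sugar = (target − residual)·4.0·V
residual = 14.695·(0.01821 + 0.09011·e^(−0.04·21.3)) = 0.8324
sugar = (2.1 − 0.8324)·4.0·22.7

115.0950 g


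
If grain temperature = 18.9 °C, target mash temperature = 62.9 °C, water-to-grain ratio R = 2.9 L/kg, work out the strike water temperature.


T_strike = (0.41/R)·(T_mash − T_grain) + T_mash
T_strike = (0.41/2.9)·(62.9 − 18.9) + 62.9

69.1207 °C


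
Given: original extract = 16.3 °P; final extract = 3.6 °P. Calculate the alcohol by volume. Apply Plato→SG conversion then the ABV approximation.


SG = 259/(259 − P);  ABV = (OG − FG)·131.25
OG = 259/(259 − 16.3) = 1.0672
FG = 259/(259 − 3.6) = 1.0141
ABV = (1.0672 − 1.0141)·131.25

6.9649 % ABV


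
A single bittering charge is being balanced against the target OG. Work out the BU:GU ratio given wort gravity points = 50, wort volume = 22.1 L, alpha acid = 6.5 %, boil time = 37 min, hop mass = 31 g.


U = 1.65·0.000125^(GP/1000)·(1−e^(−0.04t))/4.15;  IBU = (α/100)·m·U·1000/V;  BU:GU = IBU/GP
U = 1.65·0.000125^(50/1000)·(1−e^(−0.04·37))/4.15 = 0.1959
IBU = (6.5/100)·31·0.1959·1000/22.1 = 17.8643
BU:GU = 17.8643/50

0.3573


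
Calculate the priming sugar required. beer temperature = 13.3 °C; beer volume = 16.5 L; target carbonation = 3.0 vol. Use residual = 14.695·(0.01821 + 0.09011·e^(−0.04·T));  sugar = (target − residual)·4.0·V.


residual = 14.695·(0.01821 + 0.09011·e^(−0.04·13.3)) = 1.0454
sugar = (3.0 − 1.0454)·4.0·16.5

129.0003 g


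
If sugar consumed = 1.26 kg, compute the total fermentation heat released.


Q = m_sugar · 590 kJ/kg
Q = 1.26 · 590

743.4000 kJ


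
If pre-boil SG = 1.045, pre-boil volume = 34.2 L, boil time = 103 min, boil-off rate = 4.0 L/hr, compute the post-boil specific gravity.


V_post = V_pre − rate·(t/60);  SG_post = 1 + (SG_pre−1)·V_pre/V_post
V_post = 34.2 − 4.0·(103/60) = 27.3333
SG_post = 1 + (1.045 − 1)·34.2/27.3333

1.0563


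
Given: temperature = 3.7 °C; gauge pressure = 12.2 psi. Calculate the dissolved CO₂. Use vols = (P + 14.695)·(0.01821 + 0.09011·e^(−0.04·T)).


vols = (12.2 + 14.695)·(0.01821 + 0.09011·e^(−0.04·3.7))

2.5799 volumes


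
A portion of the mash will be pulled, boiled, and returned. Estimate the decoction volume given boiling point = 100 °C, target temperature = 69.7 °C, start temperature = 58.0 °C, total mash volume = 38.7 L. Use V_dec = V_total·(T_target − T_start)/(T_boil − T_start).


V_dec = 38.7·(69.7 − 58.0)/(100 − 58.0)

10.7807 L


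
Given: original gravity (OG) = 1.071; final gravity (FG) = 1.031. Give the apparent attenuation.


AA = (OG − FG)/(OG − 1) · 100
AA = (1.071 − 1.031)/(1.071 − 1) · 100

56.3380 %


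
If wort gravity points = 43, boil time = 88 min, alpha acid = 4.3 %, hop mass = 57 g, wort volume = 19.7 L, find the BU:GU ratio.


U = 1.65·0.000125^(GP/1000)·(1−e^(−0.04t))/4.15;  IBU = (α/100)·m·U·1000/V;  BU:GU = IBU/GP
U = 1.65·0.000125^(43/1000)·(1−e^(−0.04·88))/4.15 = 0.2622
IBU = (4.3/100)·57·0.2622·1000/19.7 = 32.6160
BU:GU = 32.6160/43

0.7585


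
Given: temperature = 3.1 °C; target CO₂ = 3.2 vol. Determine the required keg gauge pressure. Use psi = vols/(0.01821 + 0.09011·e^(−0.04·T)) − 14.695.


psi = 3.2/(0.01821 + 0.09011·e^(−0.04·3.1)) − 14.695

18.0210 psi


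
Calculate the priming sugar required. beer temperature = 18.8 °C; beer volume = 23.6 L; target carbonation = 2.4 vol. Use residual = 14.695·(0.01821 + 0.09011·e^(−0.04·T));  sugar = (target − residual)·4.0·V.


residual = 14.695·(0.01821 + 0.09011·e^(−0.04·18.8)) = 0.8918
sugar = (2.4 − 0.8918)·4.0·23.6

142.3705 g


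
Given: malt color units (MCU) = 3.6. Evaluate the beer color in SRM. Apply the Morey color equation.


SRM = 1.4922 · MCU^0.6859
SRM = 1.4922 · 3.6^0.6859

3.5925 SRM


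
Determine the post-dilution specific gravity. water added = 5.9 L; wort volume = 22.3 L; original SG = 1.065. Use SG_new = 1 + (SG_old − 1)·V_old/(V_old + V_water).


pts = (1.065 − 1)·1000·22.3/(22.3 + 5.9) = 51.4007
SG_new = 1 + 51.4007/1000

1.0514


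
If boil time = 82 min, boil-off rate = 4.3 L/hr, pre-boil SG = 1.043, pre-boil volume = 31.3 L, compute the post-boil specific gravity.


V_post = V_pre − rate·(t/60);  SG_post = 1 + (SG_pre−1)·V_pre/V_post
V_post = 31.3 − 4.3·(82/60) = 25.4233
SG_post = 1 + (1.043 − 1)·31.3/25.4233

1.0529


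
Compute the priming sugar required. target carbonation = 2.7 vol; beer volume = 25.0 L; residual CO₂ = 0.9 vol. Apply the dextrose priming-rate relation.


sugar = (target − residual)·4.0·V
sugar = (2.7 − 0.9)·4.0·25.0

180.0000 g


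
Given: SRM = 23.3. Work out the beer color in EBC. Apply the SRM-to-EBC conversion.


EBC = SRM · 1.97
EBC = 23.3 · 1.97

45.9010 EBC


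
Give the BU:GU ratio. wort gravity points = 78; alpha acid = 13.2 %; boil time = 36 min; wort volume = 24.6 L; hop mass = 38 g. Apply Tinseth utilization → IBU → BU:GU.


U = 1.65·0.000125^(GP/1000)·(1−e^(−0.04t))/4.15;  IBU = (α/100)·m·U·1000/V;  BU:GU = IBU/GP
U = 1.65·0.000125^(78/1000)·(1−e^(−0.04·36))/4.15 = 0.1505
IBU = (13.2/100)·38·0.1505·1000/24.6 = 30.6890
BU:GU = 30.6890/78

0.3934


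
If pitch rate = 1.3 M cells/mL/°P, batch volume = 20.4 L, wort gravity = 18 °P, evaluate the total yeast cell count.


cells (billions) = rate · V_L · °P
cells = 1.3 · 20.4 · 18

477.3600 billion cells


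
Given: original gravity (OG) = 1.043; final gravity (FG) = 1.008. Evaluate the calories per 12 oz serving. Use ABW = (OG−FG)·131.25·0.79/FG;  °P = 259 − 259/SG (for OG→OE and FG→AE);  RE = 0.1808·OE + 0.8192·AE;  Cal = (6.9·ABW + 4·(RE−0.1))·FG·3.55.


ABW = (1.043 − 1.008)·131.25·0.79/1.008 = 3.6003
OE = 259 − 259/1.043 = 10.6779 °P
AE = 259 − 259/1.008 = 2.0556 °P
RE = 0.1808·10.6779 + 0.8192·2.0556 = 3.6145 °P
Cal = (6.9·3.6003 + 4·(3.6145−0.1))·1.008·3.55

139.1986 kcal


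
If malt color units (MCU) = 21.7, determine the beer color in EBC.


SRM = 1.4922·MCU^0.6859;  EBC = SRM·1.97
SRM = 1.4922·21.7^0.6859 = 12.3170
EBC = 12.3170·1.97

24.2645 EBC


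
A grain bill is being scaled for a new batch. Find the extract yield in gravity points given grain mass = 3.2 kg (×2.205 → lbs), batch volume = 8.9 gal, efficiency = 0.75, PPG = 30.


points = lbs × PPG × eff / vol
lbs = 3.2 × 2.205 = 7.0560
points = 7.0560 × 30 × 0.75 / 8.9

17.8382 points


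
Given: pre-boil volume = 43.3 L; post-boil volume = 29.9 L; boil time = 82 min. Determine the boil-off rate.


rate = (V_pre − V_post) / (t_min/60)
rate = (43.3 − 29.9) / (82/60)

9.8049 L/hr


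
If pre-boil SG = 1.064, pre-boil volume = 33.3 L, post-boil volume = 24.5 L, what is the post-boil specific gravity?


SG_post = 1 + (SG_pre − 1)·V_pre/V_post
pts_pre = (1.064 − 1)·1000 = 64.0000
pts_post = 64.0000·33.3/24.5 = 86.9878
SG_post = 1 + 86.9878/1000

1.0870


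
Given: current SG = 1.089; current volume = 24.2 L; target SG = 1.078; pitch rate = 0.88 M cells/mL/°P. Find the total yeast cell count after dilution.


V_w = V·((SG_c−1)/(SG_t−1)−1);  °P = 259 − 259/SG_t;  cells = rate·(V+V_w)·°P
V_w = 24.2·((1.089−1)/(1.078−1)−1) = 3.4128
V_final = 24.2 + 3.4128 = 27.6128
°P = 259 − 259/1.078 = 18.7403
cells = 0.88·27.6128·18.7403

455.3749 billion cells


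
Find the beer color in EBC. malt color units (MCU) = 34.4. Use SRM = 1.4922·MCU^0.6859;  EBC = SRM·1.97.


SRM = 1.4922·34.4^0.6859 = 16.8948
EBC = 16.8948·1.97

33.2827 EBC


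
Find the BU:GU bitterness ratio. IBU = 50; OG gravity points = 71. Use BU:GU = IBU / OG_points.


BU:GU = 50 / 71

0.7042


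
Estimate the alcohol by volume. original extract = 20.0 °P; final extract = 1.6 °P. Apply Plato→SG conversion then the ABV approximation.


SG = 259/(259 − P);  ABV = (OG − FG)·131.25
OG = 259/(259 − 20.0) = 1.0837
FG = 259/(259 − 1.6) = 1.0062
ABV = (1.0837 − 1.0062)·131.25

10.1674 % ABV


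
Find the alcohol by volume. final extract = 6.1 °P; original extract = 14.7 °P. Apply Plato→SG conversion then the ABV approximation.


SG = 259/(259 − P);  ABV = (OG − FG)·131.25
OG = 259/(259 − 14.7) = 1.0602
FG = 259/(259 − 6.1) = 1.0241
ABV = (1.0602 − 1.0241)·131.25

4.7318 % ABV


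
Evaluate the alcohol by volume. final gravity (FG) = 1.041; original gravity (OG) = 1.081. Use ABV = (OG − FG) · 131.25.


ABV = (1.081 − 1.041) · 131.25

5.2500 % ABV


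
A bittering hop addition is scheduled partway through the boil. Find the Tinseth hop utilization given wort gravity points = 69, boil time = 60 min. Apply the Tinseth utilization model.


U = 1.65·0.000125^(GP/1000) · (1 − e^(−0.04·t))/4.15
bigness = 1.65·0.000125^(69/1000) = 0.8875
boil_factor = (1 − e^(−0.04·60))/4.15 = 0.2191
U = 0.8875 · 0.2191

0.1945


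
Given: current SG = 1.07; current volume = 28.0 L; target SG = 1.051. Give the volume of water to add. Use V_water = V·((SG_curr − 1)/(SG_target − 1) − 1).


V_water = 28.0·((1.07 − 1)/(1.051 − 1) − 1)

10.4314 L


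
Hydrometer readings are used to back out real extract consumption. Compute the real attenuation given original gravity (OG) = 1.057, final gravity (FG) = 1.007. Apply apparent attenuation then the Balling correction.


AA = (OG−FG)/(OG−1)·100;  RA = AA·0.8192
AA = (1.057 − 1.007)/(1.057 − 1)·100 = 87.7193
RA = 87.7193·0.8192

71.8596 %


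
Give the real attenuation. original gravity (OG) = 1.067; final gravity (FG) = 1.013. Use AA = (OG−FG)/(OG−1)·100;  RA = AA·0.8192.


AA = (1.067 − 1.013)/(1.067 − 1)·100 = 80.5970
RA = 80.5970·0.8192

66.0251 %


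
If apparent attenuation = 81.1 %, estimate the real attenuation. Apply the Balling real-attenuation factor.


RA = AA · 0.8192
RA = 81.1 · 0.8192

66.4371 %


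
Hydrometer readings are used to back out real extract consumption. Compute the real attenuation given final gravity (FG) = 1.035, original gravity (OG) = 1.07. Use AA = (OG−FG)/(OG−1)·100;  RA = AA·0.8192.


AA = (1.07 − 1.035)/(1.07 − 1)·100 = 50.0000
RA = 50.0000·0.8192

40.9600 %


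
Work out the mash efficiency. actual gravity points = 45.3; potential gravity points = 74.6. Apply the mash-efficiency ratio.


efficiency = actual / potential × 100
efficiency = 45.3 / 74.6 × 100

60.7239 %


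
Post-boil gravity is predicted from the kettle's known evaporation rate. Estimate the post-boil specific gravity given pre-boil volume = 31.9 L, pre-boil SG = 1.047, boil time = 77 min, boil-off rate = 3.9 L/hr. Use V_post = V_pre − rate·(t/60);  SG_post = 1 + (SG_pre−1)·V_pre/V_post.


V_post = 31.9 − 3.9·(77/60) = 26.8950
SG_post = 1 + (1.047 − 1)·31.9/26.8950

1.0557


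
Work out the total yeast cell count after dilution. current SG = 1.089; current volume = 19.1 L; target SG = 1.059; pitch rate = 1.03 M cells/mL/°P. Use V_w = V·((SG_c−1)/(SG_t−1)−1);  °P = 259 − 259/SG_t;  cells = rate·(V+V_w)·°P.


V_w = 19.1·((1.089−1)/(1.059−1)−1) = 9.7119
V_final = 19.1 + 9.7119 = 28.8119
°P = 259 − 259/1.059 = 14.4297
cells = 1.03·28.8119·14.4297

428.2175 billion cells


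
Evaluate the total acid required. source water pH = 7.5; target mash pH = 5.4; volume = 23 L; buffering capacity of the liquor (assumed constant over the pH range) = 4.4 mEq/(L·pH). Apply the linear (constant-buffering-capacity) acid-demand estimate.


acid = buffering capacity · (pH_source − pH_target) · V
acid = 4.4 · (7.5 − 5.4) · 23

212.5200 mEq


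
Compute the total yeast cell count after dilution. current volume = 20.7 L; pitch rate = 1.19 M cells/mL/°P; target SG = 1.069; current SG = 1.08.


V_w = V·((SG_c−1)/(SG_t−1)−1);  °P = 259 − 259/SG_t;  cells = rate·(V+V_w)·°P
V_w = 20.7·((1.08−1)/(1.069−1)−1) = 3.3000
V_final = 20.7 + 3.3000 = 24.0000
°P = 259 − 259/1.069 = 16.7175
cells = 1.19·24.0000·16.7175

477.4516 billion cells


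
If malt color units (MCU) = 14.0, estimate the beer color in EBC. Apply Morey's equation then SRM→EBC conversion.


SRM = 1.4922·MCU^0.6859;  EBC = SRM·1.97
SRM = 1.4922·14.0^0.6859 = 9.1192
EBC = 9.1192·1.97

17.9648 EBC


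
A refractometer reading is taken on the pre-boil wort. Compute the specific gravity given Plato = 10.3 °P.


SG = 259/(259 − P)
SG = 259/(259 − 10.3)

1.0414


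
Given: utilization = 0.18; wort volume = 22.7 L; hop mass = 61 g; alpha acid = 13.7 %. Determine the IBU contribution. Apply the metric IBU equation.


IBU = (α/100)·mass·U·1000 / V
IBU = (13.7/100)·61·0.18·1000 / 22.7

66.2670 IBU


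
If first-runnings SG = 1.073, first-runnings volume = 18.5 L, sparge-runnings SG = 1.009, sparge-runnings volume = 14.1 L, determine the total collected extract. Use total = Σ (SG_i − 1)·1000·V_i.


first = (1.073 − 1)·1000·18.5 = 1350.5000
sparge = (1.009 − 1)·1000·14.1 = 126.9000
total = 1350.5000 + 126.9000

1477.4000 gravity·L


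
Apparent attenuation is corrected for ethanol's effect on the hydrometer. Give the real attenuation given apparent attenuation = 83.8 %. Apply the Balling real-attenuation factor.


RA = AA · 0.8192
RA = 83.8 · 0.8192

68.6490 %


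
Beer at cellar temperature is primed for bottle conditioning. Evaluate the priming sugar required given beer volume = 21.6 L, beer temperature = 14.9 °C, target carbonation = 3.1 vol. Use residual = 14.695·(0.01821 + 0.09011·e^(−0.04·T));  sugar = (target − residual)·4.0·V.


residual = 14.695·(0.01821 + 0.09011·e^(−0.04·14.9)) = 0.9972
sugar = (3.1 − 0.9972)·4.0·21.6

181.6796 g


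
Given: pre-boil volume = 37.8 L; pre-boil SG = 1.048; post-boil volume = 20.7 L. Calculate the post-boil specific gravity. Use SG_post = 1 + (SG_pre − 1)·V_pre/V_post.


pts_pre = (1.048 − 1)·1000 = 48.0000
pts_post = 48.0000·37.8/20.7 = 87.6522
SG_post = 1 + 87.6522/1000

1.0877


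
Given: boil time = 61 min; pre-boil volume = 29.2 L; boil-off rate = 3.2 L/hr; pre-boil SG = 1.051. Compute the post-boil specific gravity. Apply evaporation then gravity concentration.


V_post = V_pre − rate·(t/60);  SG_post = 1 + (SG_pre−1)·V_pre/V_post
V_post = 29.2 − 3.2·(61/60) = 25.9467
SG_post = 1 + (1.051 − 1)·29.2/25.9467

1.0574


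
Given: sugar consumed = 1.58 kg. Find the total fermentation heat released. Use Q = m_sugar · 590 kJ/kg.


Q = 1.58 · 590

932.2000 kJ


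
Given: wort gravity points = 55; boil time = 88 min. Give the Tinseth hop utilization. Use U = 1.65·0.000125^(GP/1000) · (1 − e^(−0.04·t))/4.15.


bigness = 1.65·0.000125^(55/1000) = 1.0065
boil_factor = (1 − e^(−0.04·88))/4.15 = 0.2338
U = 1.0065 · 0.2338

0.2354


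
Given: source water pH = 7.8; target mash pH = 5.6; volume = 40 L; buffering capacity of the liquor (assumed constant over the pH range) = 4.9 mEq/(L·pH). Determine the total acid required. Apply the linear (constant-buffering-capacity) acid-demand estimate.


acid = buffering capacity · (pH_source − pH_target) · V
acid = 4.9 · (7.8 − 5.6) · 40

431.2000 mEq


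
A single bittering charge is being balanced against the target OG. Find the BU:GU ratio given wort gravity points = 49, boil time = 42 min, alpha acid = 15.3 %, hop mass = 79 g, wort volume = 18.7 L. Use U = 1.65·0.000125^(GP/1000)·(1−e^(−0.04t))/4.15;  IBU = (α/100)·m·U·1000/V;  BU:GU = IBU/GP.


U = 1.65·0.000125^(49/1000)·(1−e^(−0.04·42))/4.15 = 0.2083
IBU = (15.3/100)·79·0.2083·1000/18.7 = 134.6127
BU:GU = 134.6127/49

2.7472


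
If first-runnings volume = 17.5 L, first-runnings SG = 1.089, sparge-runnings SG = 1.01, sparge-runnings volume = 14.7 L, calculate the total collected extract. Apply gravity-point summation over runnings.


total = Σ (SG_i − 1)·1000·V_i
first = (1.089 − 1)·1000·17.5 = 1557.5000
sparge = (1.01 − 1)·1000·14.7 = 147.0000
total = 1557.5000 + 147.0000

1704.5000 gravity·L


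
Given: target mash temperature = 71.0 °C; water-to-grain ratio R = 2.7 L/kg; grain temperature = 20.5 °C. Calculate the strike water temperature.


T_strike = (0.41/R)·(T_mash − T_grain) + T_mash
T_strike = (0.41/2.7)·(71.0 − 20.5) + 71.0

78.6685 °C


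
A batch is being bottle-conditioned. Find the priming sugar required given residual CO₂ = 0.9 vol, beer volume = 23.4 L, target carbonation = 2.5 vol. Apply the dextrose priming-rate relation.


sugar = (target − residual)·4.0·V
sugar = (2.5 − 0.9)·4.0·23.4

149.7600 g


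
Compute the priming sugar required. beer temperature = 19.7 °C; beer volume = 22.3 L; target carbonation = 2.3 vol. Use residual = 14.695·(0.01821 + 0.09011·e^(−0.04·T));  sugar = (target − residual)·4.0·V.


residual = 14.695·(0.01821 + 0.09011·e^(−0.04·19.7)) = 0.8698
sugar = (2.3 − 0.8698)·4.0·22.3

127.5769 g


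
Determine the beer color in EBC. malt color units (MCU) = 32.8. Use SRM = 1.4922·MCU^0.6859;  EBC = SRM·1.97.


SRM = 1.4922·32.8^0.6859 = 16.3518
EBC = 16.3518·1.97

32.2130 EBC


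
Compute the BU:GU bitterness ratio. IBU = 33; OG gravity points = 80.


BU:GU = IBU / OG_points
BU:GU = 33 / 80

0.4125


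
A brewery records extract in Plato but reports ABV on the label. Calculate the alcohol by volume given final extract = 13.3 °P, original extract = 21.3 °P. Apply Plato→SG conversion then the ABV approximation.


SG = 259/(259 − P);  ABV = (OG − FG)·131.25
OG = 259/(259 − 21.3) = 1.0896
FG = 259/(259 − 13.3) = 1.0541
ABV = (1.0896 − 1.0541)·131.25

4.6564 % ABV


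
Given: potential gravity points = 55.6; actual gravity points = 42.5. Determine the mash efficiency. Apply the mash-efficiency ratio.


efficiency = actual / potential × 100
efficiency = 42.5 / 55.6 × 100

76.4388 %


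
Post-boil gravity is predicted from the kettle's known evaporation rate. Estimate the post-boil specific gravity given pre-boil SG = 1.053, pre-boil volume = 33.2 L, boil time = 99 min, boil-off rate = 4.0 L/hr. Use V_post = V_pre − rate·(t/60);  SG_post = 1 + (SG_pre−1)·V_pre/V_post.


V_post = 33.2 − 4.0·(99/60) = 26.6000
SG_post = 1 + (1.053 − 1)·33.2/26.6000

1.0662


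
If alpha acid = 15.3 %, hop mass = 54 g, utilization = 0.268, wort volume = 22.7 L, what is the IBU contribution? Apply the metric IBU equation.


IBU = (α/100)·mass·U·1000 / V
IBU = (15.3/100)·54·0.268·1000 / 22.7

97.5426 IBU


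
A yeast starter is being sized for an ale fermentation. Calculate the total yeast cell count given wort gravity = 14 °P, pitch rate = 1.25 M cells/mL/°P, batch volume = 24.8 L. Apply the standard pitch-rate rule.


cells (billions) = rate · V_L · °P
cells = 1.25 · 24.8 · 14

434.0000 billion cells


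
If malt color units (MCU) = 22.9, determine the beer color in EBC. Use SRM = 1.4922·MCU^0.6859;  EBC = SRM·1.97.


SRM = 1.4922·22.9^0.6859 = 12.7802
EBC = 12.7802·1.97

25.1770 EBC


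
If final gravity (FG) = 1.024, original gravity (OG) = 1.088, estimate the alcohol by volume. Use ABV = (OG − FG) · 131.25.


ABV = (1.088 − 1.024) · 131.25

8.4000 % ABV


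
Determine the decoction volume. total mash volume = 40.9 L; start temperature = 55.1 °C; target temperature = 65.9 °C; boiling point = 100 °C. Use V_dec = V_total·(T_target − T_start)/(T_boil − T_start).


V_dec = 40.9·(65.9 − 55.1)/(100 − 55.1)

9.8379 L


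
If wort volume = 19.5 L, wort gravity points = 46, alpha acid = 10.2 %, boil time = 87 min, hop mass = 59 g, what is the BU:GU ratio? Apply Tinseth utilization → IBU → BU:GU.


U = 1.65·0.000125^(GP/1000)·(1−e^(−0.04t))/4.15;  IBU = (α/100)·m·U·1000/V;  BU:GU = IBU/GP
U = 1.65·0.000125^(46/1000)·(1−e^(−0.04·87))/4.15 = 0.2549
IBU = (10.2/100)·59·0.2549·1000/19.5 = 78.6541
BU:GU = 78.6541/46

1.7099


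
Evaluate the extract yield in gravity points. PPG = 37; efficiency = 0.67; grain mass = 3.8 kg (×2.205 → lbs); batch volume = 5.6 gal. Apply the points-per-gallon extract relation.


points = lbs × PPG × eff / vol
lbs = 3.8 × 2.205 = 8.3790
points = 8.3790 × 37 × 0.67 / 5.6

37.0920 points


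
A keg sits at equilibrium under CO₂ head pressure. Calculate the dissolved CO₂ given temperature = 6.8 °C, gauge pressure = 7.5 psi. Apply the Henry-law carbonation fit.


vols = (P + 14.695)·(0.01821 + 0.09011·e^(−0.04·T))
vols = (7.5 + 14.695)·(0.01821 + 0.09011·e^(−0.04·6.8))

1.9279 volumes


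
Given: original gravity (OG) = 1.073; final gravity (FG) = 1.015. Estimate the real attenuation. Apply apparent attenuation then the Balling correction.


AA = (OG−FG)/(OG−1)·100;  RA = AA·0.8192
AA = (1.073 − 1.015)/(1.073 − 1)·100 = 79.4521
RA = 79.4521·0.8192

65.0871 %


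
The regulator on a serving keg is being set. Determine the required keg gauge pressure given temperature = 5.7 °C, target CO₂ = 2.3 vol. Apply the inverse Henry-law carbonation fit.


psi = vols/(0.01821 + 0.09011·e^(−0.04·T)) − 14.695
psi = 2.3/(0.01821 + 0.09011·e^(−0.04·5.7)) − 14.695

10.8751 psi


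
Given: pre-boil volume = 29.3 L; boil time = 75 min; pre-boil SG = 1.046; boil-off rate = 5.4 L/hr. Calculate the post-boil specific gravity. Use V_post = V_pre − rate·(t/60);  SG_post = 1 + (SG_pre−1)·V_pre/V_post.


V_post = 29.3 − 5.4·(75/60) = 22.5500
SG_post = 1 + (1.046 − 1)·29.3/22.5500

1.0598


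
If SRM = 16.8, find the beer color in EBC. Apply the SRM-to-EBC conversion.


EBC = SRM · 1.97
EBC = 16.8 · 1.97

33.0960 EBC


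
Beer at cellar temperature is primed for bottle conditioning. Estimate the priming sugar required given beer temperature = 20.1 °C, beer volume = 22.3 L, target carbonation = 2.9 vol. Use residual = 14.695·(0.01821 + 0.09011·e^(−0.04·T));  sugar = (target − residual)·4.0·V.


residual = 14.695·(0.01821 + 0.09011·e^(−0.04·20.1)) = 0.8602
sugar = (2.9 − 0.8602)·4.0·22.3

181.9495 g


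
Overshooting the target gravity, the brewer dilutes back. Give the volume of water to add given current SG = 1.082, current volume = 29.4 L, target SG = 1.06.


V_water = V·((SG_curr − 1)/(SG_target − 1) − 1)
V_water = 29.4·((1.082 − 1)/(1.06 − 1) − 1)

10.7800 L
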